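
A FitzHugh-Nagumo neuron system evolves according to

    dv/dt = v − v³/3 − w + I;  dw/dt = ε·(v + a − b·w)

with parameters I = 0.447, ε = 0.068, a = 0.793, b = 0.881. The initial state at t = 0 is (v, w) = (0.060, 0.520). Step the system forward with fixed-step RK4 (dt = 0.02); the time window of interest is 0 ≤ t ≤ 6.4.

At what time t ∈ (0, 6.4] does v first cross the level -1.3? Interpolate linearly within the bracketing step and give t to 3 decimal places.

t = 4.068

t=0.000: state=(0.060, 0.520)
step 1 (dt=0.02): k1=(-0.013, 0.027), k2=(-0.013, 0.027), k3=(-0.013, 0.027), k4=(-0.014, 0.027); state += dt/6·(k1+2k2+2k3+k4)
t=0.020: state=(0.060, 0.521)
t=0.040: state=(0.059, 0.521)
t=0.060: state=(0.059, 0.522)
continuing one RK4 step at a time; state shown every 25 steps (Δt=0.5):
t=0.500: state=(0.048, 0.533)
t=1.000: state=(0.019, 0.545)
t=1.500: state=(-0.035, 0.555)
t=2.000: state=(-0.131, 0.563)
t=2.500: state=(-0.290, 0.566)
t=3.000: state=(-0.541, 0.562)
t=3.500: state=(-0.886, 0.548)
t=4.000: state=(-1.255, 0.523)
t=4.060: state=(-1.295, 0.519)
next step: t=4.080: state=(-1.308, 0.518) — v has crossed -1.3
linear interpolation between t=4.060 (-1.29476) and t=4.080 (-1.30753) → t≈4.068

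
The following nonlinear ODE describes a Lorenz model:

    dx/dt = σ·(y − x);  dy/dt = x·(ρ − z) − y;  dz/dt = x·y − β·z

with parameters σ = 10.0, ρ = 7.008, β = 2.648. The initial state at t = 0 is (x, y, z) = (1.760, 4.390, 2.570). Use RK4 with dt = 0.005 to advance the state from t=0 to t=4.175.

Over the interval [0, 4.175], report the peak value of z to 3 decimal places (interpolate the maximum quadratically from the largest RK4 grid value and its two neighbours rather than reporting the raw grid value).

t=0.000: state=(1.760, 4.390, 2.570)
step 1 (dt=0.005): k1=(26.300, 3.421, 0.921), k2=(25.728, 3.700, 1.219), k3=(25.749, 3.692, 1.212), k4=(25.197, 3.962, 1.505); state += dt/6·(k1+2k2+2k3+k4)
t=0.005: state=(1.889, 4.408, 2.576)
t=0.010: state=(2.012, 4.430, 2.585)
t=0.015: state=(2.131, 4.453, 2.597)
continuing one RK4 step at a time; state shown every 40 steps (Δt=0.2):
t=0.200: state=(4.880, 5.909, 4.539)
t=0.400: state=(5.750, 5.462, 7.827)
t=0.600: state=(4.259, 3.367, 7.987)
t=0.800: state=(2.987, 2.653, 6.255)
t=1.000: state=(2.822, 2.950, 4.891)
t=1.200: state=(3.368, 3.757, 4.491)
t=1.400: state=(4.215, 4.615, 5.180)
t=1.600: state=(4.702, 4.740, 6.415)
t=1.800: state=(4.380, 4.078, 6.918)
t=2.000: state=(3.784, 3.547, 6.432)
t=2.200: state=(3.534, 3.521, 5.746)
t=2.400: state=(3.689, 3.837, 5.434)
t=2.600: state=(4.030, 4.197, 5.632)
t=2.800: state=(4.255, 4.297, 6.091)
t=3.000: state=(4.189, 4.094, 6.355)
t=3.200: state=(3.965, 3.858, 6.242)
t=3.400: state=(3.823, 3.796, 5.966)
t=3.600: state=(3.853, 3.902, 5.797)
t=3.800: state=(3.982, 4.051, 5.840)
t=4.000: state=(4.084, 4.110, 6.010)
t=4.175: state=(4.085, 4.062, 6.125)
largest grid value and its neighbours: z(0.495)=8.35985, z(0.500)=8.36190, z(0.505)=8.36159
parabola through these three points peaks at t≈0.502 with z≈8.36206

max z = 8.362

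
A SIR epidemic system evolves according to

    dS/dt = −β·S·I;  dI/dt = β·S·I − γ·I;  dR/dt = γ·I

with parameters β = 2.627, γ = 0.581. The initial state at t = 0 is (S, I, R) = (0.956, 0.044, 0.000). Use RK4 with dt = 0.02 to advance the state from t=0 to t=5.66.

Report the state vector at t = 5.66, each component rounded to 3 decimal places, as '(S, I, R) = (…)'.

t=0.000: state=(0.956, 0.044, 0.000)
step 1 (dt=0.02): k1=(-0.111, 0.085, 0.026), k2=(-0.113, 0.086, 0.026), k3=(-0.113, 0.086, 0.026), k4=(-0.115, 0.088, 0.027); state += dt/6·(k1+2k2+2k3+k4)
t=0.020: state=(0.954, 0.046, 0.001)
t=0.040: state=(0.951, 0.048, 0.001)
t=0.060: state=(0.949, 0.049, 0.002)
continuing one RK4 step at a time; state shown every 10 steps (Δt=0.2):
t=0.200: state=(0.929, 0.064, 0.006)
t=0.400: state=(0.892, 0.092, 0.015)
t=0.600: state=(0.842, 0.130, 0.028)
t=0.800: state=(0.777, 0.177, 0.046)
t=1.000: state=(0.698, 0.232, 0.070)
t=1.200: state=(0.608, 0.292, 0.100)
t=1.400: state=(0.514, 0.349, 0.137)
t=1.600: state=(0.422, 0.397, 0.181)
t=1.800: state=(0.340, 0.432, 0.229)
t=2.000: state=(0.269, 0.451, 0.280)
t=2.200: state=(0.212, 0.455, 0.333)
t=2.400: state=(0.167, 0.447, 0.386)
t=2.600: state=(0.133, 0.431, 0.437)
t=2.800: state=(0.106, 0.408, 0.485)
t=3.000: state=(0.086, 0.382, 0.531)
t=3.200: state=(0.071, 0.355, 0.574)
t=3.400: state=(0.060, 0.327, 0.614)
t=3.600: state=(0.051, 0.299, 0.650)
t=3.800: state=(0.044, 0.273, 0.683)
t=4.000: state=(0.038, 0.248, 0.714)
t=4.200: state=(0.034, 0.225, 0.741)
t=4.400: state=(0.030, 0.204, 0.766)
t=4.600: state=(0.027, 0.184, 0.789)
t=4.800: state=(0.025, 0.166, 0.809)
t=5.000: state=(0.023, 0.150, 0.827)
t=5.200: state=(0.021, 0.135, 0.844)
t=5.400: state=(0.020, 0.122, 0.859)
t=5.600: state=(0.019, 0.109, 0.872)
t=5.660: state=(0.018, 0.106, 0.876)

(S, I, R) = (0.018, 0.106, 0.876)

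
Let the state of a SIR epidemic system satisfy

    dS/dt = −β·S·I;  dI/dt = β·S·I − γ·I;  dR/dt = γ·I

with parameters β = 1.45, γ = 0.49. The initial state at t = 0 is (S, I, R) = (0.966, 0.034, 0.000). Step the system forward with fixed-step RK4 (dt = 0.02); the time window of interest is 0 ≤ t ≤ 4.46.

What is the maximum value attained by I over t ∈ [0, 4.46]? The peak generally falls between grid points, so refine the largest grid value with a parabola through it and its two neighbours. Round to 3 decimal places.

t=0.000: state=(0.966, 0.034, 0.000)
step 1 (dt=0.02): k1=(-0.048, 0.031, 0.017), k2=(-0.048, 0.031, 0.017), k3=(-0.048, 0.031, 0.017), k4=(-0.048, 0.031, 0.017); state += dt/6·(k1+2k2+2k3+k4)
t=0.020: state=(0.965, 0.035, 0.000)
t=0.040: state=(0.964, 0.035, 0.001)
t=0.060: state=(0.963, 0.036, 0.001)
continuing one RK4 step at a time; state shown every 10 steps (Δt=0.2):
t=0.200: state=(0.956, 0.041, 0.004)
t=0.400: state=(0.943, 0.049, 0.008)
t=0.600: state=(0.929, 0.058, 0.013)
t=0.800: state=(0.912, 0.069, 0.019)
t=1.000: state=(0.893, 0.081, 0.027)
t=1.200: state=(0.870, 0.094, 0.035)
t=1.400: state=(0.845, 0.110, 0.045)
t=1.600: state=(0.816, 0.127, 0.057)
t=1.800: state=(0.785, 0.145, 0.070)
t=2.000: state=(0.750, 0.164, 0.085)
t=2.200: state=(0.714, 0.184, 0.102)
t=2.400: state=(0.674, 0.204, 0.121)
t=2.600: state=(0.634, 0.224, 0.142)
t=2.800: state=(0.592, 0.242, 0.165)
t=3.000: state=(0.551, 0.259, 0.190)
t=3.200: state=(0.510, 0.274, 0.216)
t=3.400: state=(0.470, 0.287, 0.243)
t=3.600: state=(0.432, 0.296, 0.272)
t=3.800: state=(0.396, 0.303, 0.301)
t=4.000: state=(0.362, 0.306, 0.331)
t=4.200: state=(0.332, 0.307, 0.361)
t=4.400: state=(0.303, 0.305, 0.391)
t=4.460: state=(0.295, 0.304, 0.400)
largest grid value and its neighbours: I(4.140)=0.30712, I(4.160)=0.30713, I(4.180)=0.30712
parabola through these three points peaks at t≈4.157 with I≈0.30713

max I = 0.307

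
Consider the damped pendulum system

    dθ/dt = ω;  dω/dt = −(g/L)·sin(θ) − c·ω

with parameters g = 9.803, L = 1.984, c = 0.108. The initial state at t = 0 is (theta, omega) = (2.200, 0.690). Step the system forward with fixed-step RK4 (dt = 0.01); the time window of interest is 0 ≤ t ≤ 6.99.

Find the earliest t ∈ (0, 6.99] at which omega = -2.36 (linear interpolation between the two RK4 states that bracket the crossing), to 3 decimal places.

t=0.000: state=(2.200, 0.690)
step 1 (dt=0.01): k1=(0.690, -4.069), k2=(0.670, -4.057), k3=(0.670, -4.057), k4=(0.649, -4.045); state += dt/6·(k1+2k2+2k3+k4)
t=0.010: state=(2.207, 0.649)
t=0.020: state=(2.213, 0.609)
t=0.030: state=(2.219, 0.569)
continuing one RK4 step at a time; state shown every 25 steps (Δt=0.25):
t=0.250: state=(2.250, -0.280)
t=0.500: state=(2.058, -1.275)
t=0.740: state=(1.625, -2.355)
next step: t=0.750: state=(1.601, -2.401) — omega has crossed -2.36
linear interpolation between t=0.740 (-2.35467) and t=0.750 (-2.40147) → t≈0.741

t = 0.741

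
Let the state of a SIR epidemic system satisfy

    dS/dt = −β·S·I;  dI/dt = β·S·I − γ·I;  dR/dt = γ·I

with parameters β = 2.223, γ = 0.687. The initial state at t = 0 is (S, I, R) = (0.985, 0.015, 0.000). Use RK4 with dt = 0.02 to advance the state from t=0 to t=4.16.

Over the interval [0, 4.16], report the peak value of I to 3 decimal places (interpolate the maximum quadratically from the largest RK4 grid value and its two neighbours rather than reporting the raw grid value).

max I = 0.333

t=0.000: state=(0.985, 0.015, 0.000)
step 1 (dt=0.02): k1=(-0.033, 0.023, 0.010), k2=(-0.033, 0.023, 0.010), k3=(-0.033, 0.023, 0.010), k4=(-0.034, 0.023, 0.011); state += dt/6·(k1+2k2+2k3+k4)
t=0.020: state=(0.984, 0.015, 0.000)
t=0.040: state=(0.984, 0.016, 0.000)
t=0.060: state=(0.983, 0.016, 0.001)
continuing one RK4 step at a time; state shown every 10 steps (Δt=0.2):
t=0.200: state=(0.977, 0.020, 0.002)
t=0.400: state=(0.967, 0.027, 0.006)
t=0.600: state=(0.954, 0.036, 0.010)
t=0.800: state=(0.936, 0.048, 0.016)
t=1.000: state=(0.913, 0.063, 0.023)
t=1.200: state=(0.884, 0.082, 0.033)
t=1.400: state=(0.848, 0.106, 0.046)
t=1.600: state=(0.805, 0.133, 0.063)
t=1.800: state=(0.753, 0.164, 0.083)
t=2.000: state=(0.695, 0.197, 0.108)
t=2.200: state=(0.632, 0.231, 0.137)
t=2.400: state=(0.567, 0.263, 0.171)
t=2.600: state=(0.501, 0.290, 0.209)
t=2.800: state=(0.438, 0.312, 0.250)
t=3.000: state=(0.380, 0.326, 0.294)
t=3.200: state=(0.328, 0.332, 0.340)
t=3.400: state=(0.283, 0.332, 0.385)
t=3.600: state=(0.245, 0.325, 0.430)
t=3.800: state=(0.212, 0.313, 0.474)
t=4.000: state=(0.185, 0.298, 0.516)
t=4.160: state=(0.167, 0.285, 0.548)
largest grid value and its neighbours: I(3.260)=0.33269, I(3.280)=0.33273, I(3.300)=0.33270
parabola through these three points peaks at t≈3.282 with I≈0.33273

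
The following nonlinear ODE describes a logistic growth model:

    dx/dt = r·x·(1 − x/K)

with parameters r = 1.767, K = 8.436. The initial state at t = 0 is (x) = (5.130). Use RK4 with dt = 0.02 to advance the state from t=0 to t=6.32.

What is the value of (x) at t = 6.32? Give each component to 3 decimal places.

(x) = (8.436)

t=0.000: state=(5.130)
step 1 (dt=0.02): k1=(3.552), k2=(3.539), k3=(3.539), k4=(3.524); state += dt/6·(k1+2k2+2k3+k4)
t=0.020: state=(5.201)
t=0.040: state=(5.271)
t=0.060: state=(5.341)
continuing one RK4 step at a time; state shown every 25 steps (Δt=0.5):
t=0.500: state=(6.662)
t=1.000: state=(7.599)
t=1.500: state=(8.069)
t=2.000: state=(8.280)
t=2.500: state=(8.371)
t=3.000: state=(8.409)
t=3.500: state=(8.425)
t=4.000: state=(8.431)
t=4.500: state=(8.434)
t=5.000: state=(8.435)
t=5.500: state=(8.436)
t=6.000: state=(8.436)
t=6.320: state=(8.436)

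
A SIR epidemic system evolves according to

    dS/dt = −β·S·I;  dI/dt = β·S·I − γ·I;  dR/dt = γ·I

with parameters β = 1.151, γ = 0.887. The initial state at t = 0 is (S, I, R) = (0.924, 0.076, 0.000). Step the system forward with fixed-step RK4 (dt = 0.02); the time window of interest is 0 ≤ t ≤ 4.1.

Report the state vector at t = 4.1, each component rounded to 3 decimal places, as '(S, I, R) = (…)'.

(S, I, R) = (0.621, 0.073, 0.306)

t=0.000: state=(0.924, 0.076, 0.000)
step 1 (dt=0.02): k1=(-0.081, 0.013, 0.067), k2=(-0.081, 0.013, 0.068), k3=(-0.081, 0.013, 0.068), k4=(-0.081, 0.013, 0.068); state += dt/6·(k1+2k2+2k3+k4)
t=0.020: state=(0.922, 0.076, 0.001)
t=0.040: state=(0.921, 0.077, 0.003)
t=0.060: state=(0.919, 0.077, 0.004)
continuing one RK4 step at a time; state shown every 10 steps (Δt=0.2):
t=0.200: state=(0.908, 0.079, 0.014)
t=0.400: state=(0.891, 0.081, 0.028)
t=0.600: state=(0.875, 0.083, 0.042)
t=0.800: state=(0.858, 0.085, 0.057)
t=1.000: state=(0.841, 0.086, 0.073)
t=1.200: state=(0.824, 0.088, 0.088)
t=1.400: state=(0.808, 0.089, 0.104)
t=1.600: state=(0.791, 0.089, 0.119)
t=1.800: state=(0.775, 0.089, 0.135)
t=2.000: state=(0.759, 0.089, 0.151)
t=2.200: state=(0.744, 0.089, 0.167)
t=2.400: state=(0.729, 0.088, 0.183)
t=2.600: state=(0.714, 0.087, 0.198)
t=2.800: state=(0.700, 0.086, 0.214)
t=3.000: state=(0.687, 0.085, 0.229)
t=3.200: state=(0.674, 0.083, 0.244)
t=3.400: state=(0.661, 0.081, 0.258)
t=3.600: state=(0.649, 0.079, 0.272)
t=3.800: state=(0.637, 0.076, 0.286)
t=4.000: state=(0.626, 0.074, 0.299)
t=4.100: state=(0.621, 0.073, 0.306)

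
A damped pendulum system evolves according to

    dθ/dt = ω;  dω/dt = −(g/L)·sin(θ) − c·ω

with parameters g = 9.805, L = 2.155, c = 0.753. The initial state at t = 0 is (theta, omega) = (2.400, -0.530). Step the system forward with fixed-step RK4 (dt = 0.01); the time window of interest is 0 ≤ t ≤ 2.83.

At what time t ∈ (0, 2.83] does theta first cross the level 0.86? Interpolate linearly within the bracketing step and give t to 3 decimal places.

t=0.000: state=(2.400, -0.530)
step 1 (dt=0.01): k1=(-0.530, -2.674), k2=(-0.543, -2.673), k3=(-0.543, -2.673), k4=(-0.557, -2.672); state += dt/6·(k1+2k2+2k3+k4)
t=0.010: state=(2.395, -0.557)
t=0.020: state=(2.389, -0.583)
t=0.030: state=(2.383, -0.610)
continuing one RK4 step at a time; state shown every 10 steps (Δt=0.1):
t=0.100: state=(2.334, -0.798)
t=0.200: state=(2.240, -1.070)
t=0.300: state=(2.119, -1.351)
t=0.400: state=(1.970, -1.642)
t=0.500: state=(1.791, -1.940)
t=0.600: state=(1.582, -2.234)
t=0.700: state=(1.345, -2.506)
t=0.800: state=(1.082, -2.734)
t=0.870: state=(0.886, -2.852)
next step: t=0.880: state=(0.858, -2.865) — theta has crossed 0.86
linear interpolation between t=0.870 (0.88642) and t=0.880 (0.85784) → t≈0.879

t = 0.879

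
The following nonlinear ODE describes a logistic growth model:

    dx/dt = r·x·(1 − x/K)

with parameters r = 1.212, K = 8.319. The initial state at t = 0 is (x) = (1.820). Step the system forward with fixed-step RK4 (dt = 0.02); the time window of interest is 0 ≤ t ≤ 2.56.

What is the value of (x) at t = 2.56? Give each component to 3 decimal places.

(x) = (7.169)

t=0.000: state=(1.820)
step 1 (dt=0.02): k1=(1.723), k2=(1.735), k3=(1.735), k4=(1.747); state += dt/6·(k1+2k2+2k3+k4)
t=0.020: state=(1.855)
t=0.040: state=(1.890)
t=0.060: state=(1.926)
continuing one RK4 step at a time; state shown every 5 steps (Δt=0.1):
t=0.100: state=(1.998)
t=0.200: state=(2.188)
t=0.300: state=(2.389)
t=0.400: state=(2.600)
t=0.500: state=(2.822)
t=0.600: state=(3.052)
t=0.700: state=(3.290)
t=0.800: state=(3.534)
t=0.900: state=(3.782)
t=1.000: state=(4.033)
t=1.100: state=(4.285)
t=1.200: state=(4.536)
t=1.300: state=(4.784)
t=1.400: state=(5.028)
t=1.500: state=(5.266)
t=1.600: state=(5.496)
t=1.700: state=(5.718)
t=1.800: state=(5.929)
t=1.900: state=(6.130)
t=2.000: state=(6.320)
t=2.100: state=(6.498)
t=2.200: state=(6.665)
t=2.300: state=(6.820)
t=2.400: state=(6.963)
t=2.500: state=(7.095)
t=2.560: state=(7.169)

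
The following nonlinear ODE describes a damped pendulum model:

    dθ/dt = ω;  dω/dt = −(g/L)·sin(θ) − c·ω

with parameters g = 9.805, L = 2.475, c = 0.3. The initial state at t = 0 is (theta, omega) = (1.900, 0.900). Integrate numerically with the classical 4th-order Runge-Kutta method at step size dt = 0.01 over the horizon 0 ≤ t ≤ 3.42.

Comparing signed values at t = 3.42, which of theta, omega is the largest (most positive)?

largest component: omega

t=0.000: state=(1.900, 0.900)
step 1 (dt=0.01): k1=(0.900, -4.019), k2=(0.880, -4.007), k3=(0.880, -4.007), k4=(0.860, -3.995); state += dt/6·(k1+2k2+2k3+k4)
t=0.010: state=(1.909, 0.860)
t=0.020: state=(1.917, 0.820)
t=0.030: state=(1.925, 0.780)
continuing one RK4 step at a time; state shown every 20 steps (Δt=0.2):
t=0.200: state=(2.002, 0.138)
t=0.400: state=(1.959, -0.572)
t=0.600: state=(1.774, -1.271)
t=0.800: state=(1.451, -1.961)
t=1.000: state=(0.995, -2.566)
t=1.200: state=(0.441, -2.918)
t=1.400: state=(-0.144, -2.857)
t=1.600: state=(-0.674, -2.381)
t=1.800: state=(-1.079, -1.649)
t=2.000: state=(-1.328, -0.833)
t=2.200: state=(-1.413, -0.029)
t=2.400: state=(-1.342, 0.729)
t=2.600: state=(-1.126, 1.414)
t=2.800: state=(-0.786, 1.960)
t=3.000: state=(-0.359, 2.261)
t=3.200: state=(0.096, 2.227)
t=3.400: state=(0.510, 1.864)
t=3.420: state=(0.547, 1.813)
compare at T: theta=0.547, omega=1.813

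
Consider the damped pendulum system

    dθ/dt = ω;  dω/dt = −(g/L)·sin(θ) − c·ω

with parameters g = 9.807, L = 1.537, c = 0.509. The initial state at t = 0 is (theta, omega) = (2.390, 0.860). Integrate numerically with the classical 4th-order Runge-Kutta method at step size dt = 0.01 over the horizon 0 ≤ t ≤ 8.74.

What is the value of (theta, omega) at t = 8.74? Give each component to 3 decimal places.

(theta, omega) = (0.204, -0.391)

t=0.000: state=(2.390, 0.860)
step 1 (dt=0.01): k1=(0.860, -4.794), k2=(0.836, -4.762), k3=(0.836, -4.763), k4=(0.812, -4.731); state += dt/6·(k1+2k2+2k3+k4)
t=0.010: state=(2.398, 0.812)
t=0.020: state=(2.406, 0.765)
t=0.030: state=(2.414, 0.719)
continuing one RK4 step at a time; state shown every 50 steps (Δt=0.5):
t=0.500: state=(2.298, -1.181)
t=1.000: state=(1.131, -3.507)
t=1.500: state=(-0.730, -3.047)
t=2.000: state=(-1.433, 0.242)
t=2.500: state=(-0.635, 2.649)
t=3.000: state=(0.652, 1.864)
t=3.500: state=(0.923, -0.761)
t=4.000: state=(0.118, -2.038)
t=4.500: state=(-0.641, -0.669)
t=5.000: state=(-0.483, 1.151)
t=5.500: state=(0.208, 1.239)
t=6.000: state=(0.493, -0.177)
t=6.500: state=(0.125, -1.068)
t=7.000: state=(-0.312, -0.469)
t=7.500: state=(-0.272, 0.561)
t=8.000: state=(0.089, 0.682)
t=8.500: state=(0.260, -0.058)
t=8.740: state=(0.204, -0.391)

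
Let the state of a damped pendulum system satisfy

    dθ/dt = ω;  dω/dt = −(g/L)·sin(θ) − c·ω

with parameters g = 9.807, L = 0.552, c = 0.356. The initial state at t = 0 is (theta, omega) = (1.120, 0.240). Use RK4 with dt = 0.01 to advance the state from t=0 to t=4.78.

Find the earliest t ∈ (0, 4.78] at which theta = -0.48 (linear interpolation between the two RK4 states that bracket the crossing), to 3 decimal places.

t=0.000: state=(1.120, 0.240)
step 1 (dt=0.01): k1=(0.240, -16.077), k2=(0.160, -16.058), k3=(0.160, -16.054), k4=(0.079, -16.032); state += dt/6·(k1+2k2+2k3+k4)
t=0.010: state=(1.122, 0.079)
t=0.020: state=(1.122, -0.081)
t=0.030: state=(1.120, -0.240)
continuing one RK4 step at a time; state shown every 20 steps (Δt=0.2):
t=0.200: state=(0.860, -2.722)
t=0.400: state=(0.130, -4.188)
t=0.550: state=(-0.467, -3.513)
next step: t=0.560: state=(-0.502, -3.418) — theta has crossed -0.48
linear interpolation between t=0.550 (-0.46687) and t=0.560 (-0.50153) → t≈0.554

t = 0.554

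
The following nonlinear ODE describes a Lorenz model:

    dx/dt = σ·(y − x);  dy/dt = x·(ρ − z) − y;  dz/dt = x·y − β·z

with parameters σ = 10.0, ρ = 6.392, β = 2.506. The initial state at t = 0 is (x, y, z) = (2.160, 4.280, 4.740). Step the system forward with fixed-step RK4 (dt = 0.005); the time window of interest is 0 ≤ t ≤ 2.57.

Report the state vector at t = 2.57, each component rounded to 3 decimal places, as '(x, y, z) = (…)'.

(x, y, z) = (3.613, 3.663, 5.223)

t=0.000: state=(2.160, 4.280, 4.740)
step 1 (dt=0.005): k1=(21.200, -0.712, -2.634), k2=(20.652, -0.608, -2.394), k3=(20.669, -0.612, -2.401), k4=(20.136, -0.511, -2.168); state += dt/6·(k1+2k2+2k3+k4)
t=0.005: state=(2.263, 4.277, 4.728)
t=0.010: state=(2.361, 4.275, 4.718)
t=0.015: state=(2.455, 4.274, 4.711)
continuing one RK4 step at a time; state shown every 20 steps (Δt=0.1):
t=0.100: state=(3.512, 4.338, 4.818)
t=0.200: state=(4.071, 4.424, 5.242)
t=0.300: state=(4.281, 4.363, 5.719)
t=0.400: state=(4.259, 4.144, 6.066)
t=0.500: state=(4.078, 3.846, 6.196)
t=0.600: state=(3.824, 3.563, 6.113)
t=0.700: state=(3.580, 3.360, 5.885)
t=0.800: state=(3.397, 3.256, 5.595)
t=0.900: state=(3.300, 3.246, 5.313)
t=1.000: state=(3.286, 3.312, 5.087)
t=1.100: state=(3.345, 3.433, 4.947)
t=1.200: state=(3.455, 3.583, 4.906)
t=1.300: state=(3.592, 3.733, 4.961)
t=1.400: state=(3.728, 3.855, 5.093)
t=1.500: state=(3.837, 3.925, 5.270)
t=1.600: state=(3.898, 3.931, 5.449)
t=1.700: state=(3.902, 3.878, 5.591)
t=1.800: state=(3.855, 3.789, 5.668)
t=1.900: state=(3.776, 3.688, 5.672)
t=2.000: state=(3.687, 3.601, 5.616)
t=2.100: state=(3.610, 3.543, 5.522)
t=2.200: state=(3.558, 3.521, 5.415)
t=2.300: state=(3.537, 3.532, 5.320)
t=2.400: state=(3.547, 3.570, 5.252)
t=2.500: state=(3.580, 3.623, 5.222)
t=2.570: state=(3.613, 3.663, 5.223)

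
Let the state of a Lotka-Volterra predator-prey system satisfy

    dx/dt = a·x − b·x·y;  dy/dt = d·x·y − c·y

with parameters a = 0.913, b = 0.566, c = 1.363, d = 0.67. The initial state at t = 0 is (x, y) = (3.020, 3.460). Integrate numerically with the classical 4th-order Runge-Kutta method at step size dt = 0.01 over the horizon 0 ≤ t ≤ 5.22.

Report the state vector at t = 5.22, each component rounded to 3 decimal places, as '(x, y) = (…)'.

t=0.000: state=(3.020, 3.460)
step 1 (dt=0.01): k1=(-3.157, 2.285), k2=(-3.160, 2.256), k3=(-3.160, 2.256), k4=(-3.162, 2.226); state += dt/6·(k1+2k2+2k3+k4)
t=0.010: state=(2.988, 3.483)
t=0.020: state=(2.957, 3.505)
t=0.030: state=(2.925, 3.526)
continuing one RK4 step at a time; state shown every 20 steps (Δt=0.2):
t=0.200: state=(2.399, 3.786)
t=0.400: state=(1.867, 3.831)
t=0.600: state=(1.465, 3.641)
t=0.800: state=(1.186, 3.307)
t=1.000: state=(1.001, 2.913)
t=1.200: state=(0.884, 2.514)
t=1.400: state=(0.815, 2.144)
t=1.600: state=(0.782, 1.816)
t=1.800: state=(0.777, 1.535)
t=2.000: state=(0.795, 1.298)
t=2.200: state=(0.833, 1.102)
t=2.400: state=(0.891, 0.942)
t=2.600: state=(0.969, 0.812)
t=2.800: state=(1.067, 0.708)
t=3.000: state=(1.188, 0.627)
t=3.200: state=(1.333, 0.565)
t=3.400: state=(1.505, 0.520)
t=3.600: state=(1.706, 0.491)
t=3.800: state=(1.939, 0.477)
t=4.000: state=(2.205, 0.480)
t=4.200: state=(2.505, 0.500)
t=4.400: state=(2.835, 0.545)
t=4.600: state=(3.186, 0.621)
t=4.800: state=(3.543, 0.742)
t=5.000: state=(3.872, 0.929)
t=5.200: state=(4.122, 1.210)
t=5.220: state=(4.140, 1.244)

(x, y) = (4.140, 1.244)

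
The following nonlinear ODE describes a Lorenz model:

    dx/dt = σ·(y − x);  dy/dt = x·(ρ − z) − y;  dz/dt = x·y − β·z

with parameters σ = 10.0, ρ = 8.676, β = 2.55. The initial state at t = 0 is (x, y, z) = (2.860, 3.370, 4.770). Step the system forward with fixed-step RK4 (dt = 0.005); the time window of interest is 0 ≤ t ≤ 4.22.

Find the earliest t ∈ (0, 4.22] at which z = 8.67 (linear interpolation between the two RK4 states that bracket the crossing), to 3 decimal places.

t = 0.447

t=0.000: state=(2.860, 3.370, 4.770)
step 1 (dt=0.005): k1=(5.100, 7.801, -2.525), k2=(5.168, 7.850, -2.410), k3=(5.167, 7.849, -2.410), k4=(5.234, 7.898, -2.294); state += dt/6·(k1+2k2+2k3+k4)
t=0.005: state=(2.886, 3.409, 4.758)
t=0.010: state=(2.912, 3.449, 4.747)
t=0.015: state=(2.939, 3.489, 4.737)
continuing one RK4 step at a time; state shown every 40 steps (Δt=0.2):
t=0.200: state=(4.317, 5.194, 5.335)
t=0.400: state=(5.768, 6.119, 8.018)
t=0.445: state=(5.864, 5.936, 8.645)
next step: t=0.450: state=(5.867, 5.906, 8.708) — z has crossed 8.67
linear interpolation between t=0.445 (8.64461) and t=0.450 (8.70764) → t≈0.447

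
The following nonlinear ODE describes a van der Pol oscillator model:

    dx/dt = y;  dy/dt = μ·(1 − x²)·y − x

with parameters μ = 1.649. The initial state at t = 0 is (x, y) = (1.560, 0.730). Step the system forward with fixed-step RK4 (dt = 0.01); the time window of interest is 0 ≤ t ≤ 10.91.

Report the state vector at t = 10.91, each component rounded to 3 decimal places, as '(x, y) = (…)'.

(x, y) = (-1.901, 0.376)

t=0.000: state=(1.560, 0.730)
step 1 (dt=0.01): k1=(0.730, -3.286), k2=(0.714, -3.264), k3=(0.714, -3.264), k4=(0.697, -3.241); state += dt/6·(k1+2k2+2k3+k4)
t=0.010: state=(1.567, 0.697)
t=0.020: state=(1.574, 0.665)
t=0.030: state=(1.580, 0.633)
continuing one RK4 step at a time; state shown every 50 steps (Δt=0.5):
t=0.500: state=(1.627, -0.256)
t=1.000: state=(1.414, -0.561)
t=1.500: state=(1.063, -0.872)
t=2.000: state=(0.469, -1.647)
t=2.500: state=(-0.783, -3.350)
t=3.000: state=(-1.951, -0.710)
t=3.500: state=(-1.957, 0.312)
t=4.000: state=(-1.761, 0.450)
t=4.500: state=(-1.508, 0.570)
t=5.000: state=(-1.173, 0.800)
t=5.500: state=(-0.651, 1.393)
t=6.000: state=(0.409, 3.048)
t=6.500: state=(1.834, 1.449)
t=7.000: state=(1.992, -0.238)
t=7.500: state=(1.815, -0.426)
t=8.000: state=(1.576, -0.535)
t=8.500: state=(1.267, -0.725)
t=9.000: state=(0.809, -1.182)
t=9.500: state=(-0.064, -2.544)
t=10.000: state=(-1.595, -2.427)
t=10.500: state=(-2.014, 0.098)
t=10.910: state=(-1.901, 0.376)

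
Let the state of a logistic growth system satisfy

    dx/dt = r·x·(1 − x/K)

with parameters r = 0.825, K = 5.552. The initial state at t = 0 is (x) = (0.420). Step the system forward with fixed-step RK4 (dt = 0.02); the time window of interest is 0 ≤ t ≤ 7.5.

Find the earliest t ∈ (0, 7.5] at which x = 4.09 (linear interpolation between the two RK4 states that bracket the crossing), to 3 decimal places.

t = 4.281

t=0.000: state=(0.420)
step 1 (dt=0.02): k1=(0.320), k2=(0.323), k3=(0.323), k4=(0.325); state += dt/6·(k1+2k2+2k3+k4)
t=0.020: state=(0.426)
t=0.040: state=(0.433)
t=0.060: state=(0.440)
continuing one RK4 step at a time; state shown every 25 steps (Δt=0.5):
t=0.500: state=(0.611)
t=1.000: state=(0.874)
t=1.500: state=(1.222)
t=2.000: state=(1.659)
t=2.500: state=(2.174)
t=3.000: state=(2.737)
t=3.500: state=(3.303)
t=4.000: state=(3.827)
t=4.280: state=(4.089)
next step: t=4.300: state=(4.107) — x has crossed 4.09
linear interpolation between t=4.280 (4.08921) and t=4.300 (4.10691) → t≈4.281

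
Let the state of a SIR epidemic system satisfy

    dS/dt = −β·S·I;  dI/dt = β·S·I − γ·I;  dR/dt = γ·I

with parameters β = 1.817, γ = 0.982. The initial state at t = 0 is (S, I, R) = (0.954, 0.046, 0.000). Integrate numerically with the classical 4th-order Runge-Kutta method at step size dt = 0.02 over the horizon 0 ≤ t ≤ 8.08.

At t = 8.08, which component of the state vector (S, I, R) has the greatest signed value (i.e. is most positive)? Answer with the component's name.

t=0.000: state=(0.954, 0.046, 0.000)
step 1 (dt=0.02): k1=(-0.080, 0.035, 0.045), k2=(-0.080, 0.035, 0.046), k3=(-0.080, 0.035, 0.046), k4=(-0.081, 0.035, 0.046); state += dt/6·(k1+2k2+2k3+k4)
t=0.020: state=(0.952, 0.047, 0.001)
t=0.040: state=(0.951, 0.047, 0.002)
t=0.060: state=(0.949, 0.048, 0.003)
continuing one RK4 step at a time; state shown every 25 steps (Δt=0.5):
t=0.500: state=(0.907, 0.066, 0.027)
t=1.000: state=(0.846, 0.089, 0.065)
t=1.500: state=(0.771, 0.114, 0.115)
t=2.000: state=(0.688, 0.135, 0.176)
t=2.500: state=(0.605, 0.149, 0.247)
t=3.000: state=(0.527, 0.152, 0.321)
t=3.500: state=(0.460, 0.146, 0.394)
t=4.000: state=(0.405, 0.132, 0.463)
t=4.500: state=(0.362, 0.114, 0.523)
t=5.000: state=(0.329, 0.096, 0.575)
t=5.500: state=(0.304, 0.078, 0.618)
t=6.000: state=(0.285, 0.062, 0.652)
t=6.500: state=(0.271, 0.049, 0.679)
t=7.000: state=(0.261, 0.038, 0.701)
t=7.500: state=(0.253, 0.030, 0.717)
t=8.000: state=(0.247, 0.023, 0.730)
t=8.080: state=(0.246, 0.022, 0.732)
compare at T: S=0.246, I=0.022, R=0.732

largest component: R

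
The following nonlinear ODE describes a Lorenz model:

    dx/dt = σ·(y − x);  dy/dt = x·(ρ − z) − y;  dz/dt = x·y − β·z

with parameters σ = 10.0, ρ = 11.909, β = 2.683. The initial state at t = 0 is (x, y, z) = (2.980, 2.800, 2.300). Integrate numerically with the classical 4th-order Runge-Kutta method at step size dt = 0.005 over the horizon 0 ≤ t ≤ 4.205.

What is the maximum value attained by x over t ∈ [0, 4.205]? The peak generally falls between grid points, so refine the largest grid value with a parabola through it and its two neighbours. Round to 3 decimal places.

max x = 9.311

t=0.000: state=(2.980, 2.800, 2.300)
step 1 (dt=0.005): k1=(-1.800, 25.835, 2.173), k2=(-1.109, 25.711, 2.338), k3=(-1.130, 25.726, 2.341), k4=(-0.457, 25.617, 2.508); state += dt/6·(k1+2k2+2k3+k4)
t=0.005: state=(2.974, 2.929, 2.312)
t=0.010: state=(2.975, 3.056, 2.325)
t=0.015: state=(2.982, 3.183, 2.340)
continuing one RK4 step at a time; state shown every 40 steps (Δt=0.2):
t=0.200: state=(5.963, 8.527, 5.311)
t=0.400: state=(9.188, 8.264, 15.724)
t=0.600: state=(4.124, 1.807, 13.776)
t=0.800: state=(1.935, 1.763, 8.684)
t=1.000: state=(2.574, 3.334, 5.915)
t=1.200: state=(5.066, 6.781, 6.522)
t=1.400: state=(7.973, 8.371, 12.663)
t=1.600: state=(5.692, 3.831, 14.038)
t=1.800: state=(3.306, 2.889, 10.164)
t=2.000: state=(3.635, 4.290, 7.755)
t=2.200: state=(5.633, 6.829, 8.653)
t=2.400: state=(7.090, 6.968, 12.607)
t=2.600: state=(5.380, 4.273, 12.745)
t=2.800: state=(4.032, 3.867, 10.132)
t=3.000: state=(4.555, 5.169, 8.841)
t=3.200: state=(6.019, 6.675, 10.227)
t=3.400: state=(6.341, 5.936, 12.387)
t=3.600: state=(5.080, 4.486, 11.703)
t=3.800: state=(4.535, 4.601, 10.044)
t=4.000: state=(5.178, 5.673, 9.723)
t=4.200: state=(6.028, 6.243, 11.065)
t=4.205: state=(6.039, 6.237, 11.104)
largest grid value and its neighbours: x(0.370)=9.30893, x(0.375)=9.31058, x(0.380)=9.30352
parabola through these three points peaks at t≈0.373 with x≈9.31100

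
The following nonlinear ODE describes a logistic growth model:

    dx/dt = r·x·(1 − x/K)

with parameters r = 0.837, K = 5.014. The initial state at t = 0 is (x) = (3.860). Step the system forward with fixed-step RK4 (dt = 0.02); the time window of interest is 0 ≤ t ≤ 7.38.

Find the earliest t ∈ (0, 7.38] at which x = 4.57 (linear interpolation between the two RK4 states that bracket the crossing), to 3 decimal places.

t = 1.343

t=0.000: state=(3.860)
step 1 (dt=0.02): k1=(0.744), k2=(0.740), k3=(0.740), k4=(0.737); state += dt/6·(k1+2k2+2k3+k4)
t=0.020: state=(3.875)
t=0.040: state=(3.889)
t=0.060: state=(3.904)
continuing one RK4 step at a time; state shown every 25 steps (Δt=0.5):
t=0.500: state=(4.190)
t=1.000: state=(4.439)
t=1.340: state=(4.569)
next step: t=1.360: state=(4.576) — x has crossed 4.57
linear interpolation between t=1.340 (4.56902) and t=1.360 (4.57576) → t≈1.343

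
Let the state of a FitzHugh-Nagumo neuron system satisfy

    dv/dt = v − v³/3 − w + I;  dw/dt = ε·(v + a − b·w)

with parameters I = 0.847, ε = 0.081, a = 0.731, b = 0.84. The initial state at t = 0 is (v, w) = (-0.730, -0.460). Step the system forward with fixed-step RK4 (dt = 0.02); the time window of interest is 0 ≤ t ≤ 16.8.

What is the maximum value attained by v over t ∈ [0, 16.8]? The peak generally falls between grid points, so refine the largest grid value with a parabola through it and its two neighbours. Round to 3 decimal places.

max v = 2.068

t=0.000: state=(-0.730, -0.460)
step 1 (dt=0.02): k1=(0.707, 0.031), k2=(0.710, 0.032), k3=(0.710, 0.032), k4=(0.713, 0.032); state += dt/6·(k1+2k2+2k3+k4)
t=0.020: state=(-0.716, -0.459)
t=0.040: state=(-0.701, -0.459)
t=0.060: state=(-0.687, -0.458)
continuing one RK4 step at a time; state shown every 50 steps (Δt=1):
t=1.000: state=(0.294, -0.394)
t=2.000: state=(1.853, -0.221)
t=3.000: state=(2.065, 0.009)
t=4.000: state=(2.007, 0.225)
t=5.000: state=(1.940, 0.422)
t=6.000: state=(1.872, 0.601)
t=7.000: state=(1.804, 0.762)
t=8.000: state=(1.736, 0.908)
t=9.000: state=(1.667, 1.039)
t=10.000: state=(1.598, 1.155)
t=11.000: state=(1.527, 1.259)
t=12.000: state=(1.454, 1.350)
t=13.000: state=(1.379, 1.429)
t=14.000: state=(1.299, 1.497)
t=15.000: state=(1.213, 1.555)
t=16.000: state=(1.118, 1.601)
t=16.800: state=(1.031, 1.630)
largest grid value and its neighbours: v(2.800)=2.06802, v(2.820)=2.06804, v(2.840)=2.06798
parabola through these three points peaks at t≈2.816 with v≈2.06805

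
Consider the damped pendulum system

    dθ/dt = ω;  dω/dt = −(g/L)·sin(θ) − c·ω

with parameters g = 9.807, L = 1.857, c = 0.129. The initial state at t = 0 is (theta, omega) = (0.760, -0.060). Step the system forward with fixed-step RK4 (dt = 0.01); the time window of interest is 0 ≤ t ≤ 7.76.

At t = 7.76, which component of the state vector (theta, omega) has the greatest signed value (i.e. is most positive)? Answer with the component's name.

largest component: omega

t=0.000: state=(0.760, -0.060)
step 1 (dt=0.01): k1=(-0.060, -3.631), k2=(-0.078, -3.627), k3=(-0.078, -3.627), k4=(-0.096, -3.623); state += dt/6·(k1+2k2+2k3+k4)
t=0.010: state=(0.759, -0.096)
t=0.020: state=(0.758, -0.132)
t=0.030: state=(0.757, -0.169)
continuing one RK4 step at a time; state shown every 50 steps (Δt=0.5):
t=0.500: state=(0.327, -1.493)
t=1.000: state=(-0.436, -1.225)
t=1.500: state=(-0.675, 0.340)
t=2.000: state=(-0.171, 1.460)
t=2.500: state=(0.490, 0.902)
t=3.000: state=(0.572, -0.586)
t=3.500: state=(0.025, -1.365)
t=4.000: state=(-0.516, -0.575)
t=4.500: state=(-0.455, 0.781)
t=5.000: state=(0.105, 1.209)
t=5.500: state=(0.513, 0.258)
t=6.000: state=(0.328, -0.911)
t=6.500: state=(-0.211, -1.003)
t=7.000: state=(-0.479, 0.031)
t=7.500: state=(-0.198, 0.967)
t=7.760: state=(0.069, 1.022)
compare at T: theta=0.069, omega=1.022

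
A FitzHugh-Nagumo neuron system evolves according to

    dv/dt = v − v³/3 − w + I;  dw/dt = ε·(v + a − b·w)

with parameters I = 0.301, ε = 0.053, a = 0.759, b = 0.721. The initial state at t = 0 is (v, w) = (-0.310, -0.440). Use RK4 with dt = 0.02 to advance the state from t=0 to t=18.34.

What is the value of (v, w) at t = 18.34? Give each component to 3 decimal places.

(v, w) = (0.070, 1.204)

t=0.000: state=(-0.310, -0.440)
step 1 (dt=0.02): k1=(0.441, 0.041), k2=(0.445, 0.041), k3=(0.445, 0.041), k4=(0.448, 0.041); state += dt/6·(k1+2k2+2k3+k4)
t=0.020: state=(-0.301, -0.439)
t=0.040: state=(-0.292, -0.438)
t=0.060: state=(-0.283, -0.438)
continuing one RK4 step at a time; state shown every 50 steps (Δt=1):
t=1.000: state=(0.397, -0.384)
t=2.000: state=(1.576, -0.278)
t=3.000: state=(1.906, -0.134)
t=4.000: state=(1.882, 0.009)
t=5.000: state=(1.829, 0.145)
t=6.000: state=(1.773, 0.272)
t=7.000: state=(1.715, 0.392)
t=8.000: state=(1.656, 0.505)
t=9.000: state=(1.593, 0.610)
t=10.000: state=(1.528, 0.708)
t=11.000: state=(1.458, 0.798)
t=12.000: state=(1.383, 0.882)
t=13.000: state=(1.299, 0.958)
t=14.000: state=(1.204, 1.026)
t=15.000: state=(1.090, 1.087)
t=16.000: state=(0.941, 1.139)
t=17.000: state=(0.721, 1.179)
t=18.000: state=(0.311, 1.203)
t=18.340: state=(0.070, 1.204)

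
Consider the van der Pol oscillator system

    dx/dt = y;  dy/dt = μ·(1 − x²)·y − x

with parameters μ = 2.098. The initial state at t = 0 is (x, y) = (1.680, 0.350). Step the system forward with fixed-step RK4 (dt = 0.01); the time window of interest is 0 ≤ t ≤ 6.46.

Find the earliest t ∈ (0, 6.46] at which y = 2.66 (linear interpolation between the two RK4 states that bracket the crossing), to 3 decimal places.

t=0.000: state=(1.680, 0.350)
step 1 (dt=0.01): k1=(0.350, -3.018), k2=(0.335, -2.966), k3=(0.335, -2.967), k4=(0.320, -2.916); state += dt/6·(k1+2k2+2k3+k4)
t=0.010: state=(1.683, 0.320)
t=0.020: state=(1.686, 0.292)
t=0.030: state=(1.689, 0.264)
continuing one RK4 step at a time; state shown every 25 steps (Δt=0.25):
t=0.250: state=(1.697, -0.139)
t=0.500: state=(1.635, -0.327)
t=0.750: state=(1.540, -0.423)
t=1.000: state=(1.425, -0.503)
t=1.250: state=(1.288, -0.600)
t=1.500: state=(1.121, -0.744)
t=1.750: state=(0.908, -0.984)
t=2.000: state=(0.612, -1.434)
t=2.250: state=(0.153, -2.339)
t=2.500: state=(-0.606, -3.724)
t=2.750: state=(-1.533, -3.035)
t=3.000: state=(-1.970, -0.673)
t=3.250: state=(-2.016, 0.113)
t=3.500: state=(-1.962, 0.278)
t=3.750: state=(-1.886, 0.326)
t=4.000: state=(-1.800, 0.357)
t=4.250: state=(-1.707, 0.390)
t=4.500: state=(-1.605, 0.430)
t=4.750: state=(-1.491, 0.484)
t=5.000: state=(-1.361, 0.559)
t=5.250: state=(-1.208, 0.672)
t=5.500: state=(-1.019, 0.855)
t=5.750: state=(-0.769, 1.183)
t=6.000: state=(-0.402, 1.830)
t=6.180: state=(-0.003, 2.659)
next step: t=6.190: state=(0.024, 2.716) — y has crossed 2.66
linear interpolation between t=6.180 (2.65929) and t=6.190 (2.71556) → t≈6.180

t = 6.180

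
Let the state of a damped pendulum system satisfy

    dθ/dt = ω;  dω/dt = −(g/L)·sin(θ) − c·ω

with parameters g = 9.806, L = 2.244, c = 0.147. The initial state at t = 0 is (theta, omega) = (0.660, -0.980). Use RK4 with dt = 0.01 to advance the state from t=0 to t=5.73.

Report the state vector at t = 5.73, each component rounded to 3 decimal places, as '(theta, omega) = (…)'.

(theta, omega) = (0.502, 0.278)

t=0.000: state=(0.660, -0.980)
step 1 (dt=0.01): k1=(-0.980, -2.535), k2=(-0.993, -2.516), k3=(-0.993, -2.516), k4=(-1.005, -2.497); state += dt/6·(k1+2k2+2k3+k4)
t=0.010: state=(0.650, -1.005)
t=0.020: state=(0.640, -1.030)
t=0.030: state=(0.629, -1.054)
continuing one RK4 step at a time; state shown every 20 steps (Δt=0.2):
t=0.200: state=(0.419, -1.398)
t=0.400: state=(0.116, -1.586)
t=0.600: state=(-0.197, -1.504)
t=0.800: state=(-0.469, -1.174)
t=1.000: state=(-0.656, -0.676)
t=1.200: state=(-0.734, -0.098)
t=1.400: state=(-0.695, 0.475)
t=1.600: state=(-0.549, 0.968)
t=1.800: state=(-0.319, 1.305)
t=2.000: state=(-0.042, 1.422)
t=2.200: state=(0.234, 1.296)
t=2.400: state=(0.463, 0.960)
t=2.600: state=(0.609, 0.487)
t=2.800: state=(0.654, -0.042)
t=3.000: state=(0.594, -0.549)
t=3.200: state=(0.440, -0.963)
t=3.400: state=(0.219, -1.217)
t=3.600: state=(-0.032, -1.262)
t=3.800: state=(-0.271, -1.093)
t=4.000: state=(-0.458, -0.749)
t=4.200: state=(-0.564, -0.301)
t=4.400: state=(-0.576, 0.178)
t=4.600: state=(-0.495, 0.618)
t=4.800: state=(-0.336, 0.951)
t=5.000: state=(-0.126, 1.122)
t=5.200: state=(0.100, 1.100)
t=5.400: state=(0.302, 0.893)
t=5.600: state=(0.448, 0.547)
t=5.730: state=(0.502, 0.278)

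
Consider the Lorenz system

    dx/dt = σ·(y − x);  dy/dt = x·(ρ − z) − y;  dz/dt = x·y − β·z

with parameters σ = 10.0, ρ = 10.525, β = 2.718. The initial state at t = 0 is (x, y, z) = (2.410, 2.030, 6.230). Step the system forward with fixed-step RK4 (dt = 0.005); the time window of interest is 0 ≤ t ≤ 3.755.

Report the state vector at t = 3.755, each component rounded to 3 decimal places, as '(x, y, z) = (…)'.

(x, y, z) = (5.190, 4.946, 10.063)

t=0.000: state=(2.410, 2.030, 6.230)
step 1 (dt=0.005): k1=(-3.800, 8.321, -12.041), k2=(-3.497, 8.332, -11.928), k3=(-3.504, 8.334, -11.928), k4=(-3.208, 8.347, -11.815); state += dt/6·(k1+2k2+2k3+k4)
t=0.005: state=(2.392, 2.072, 6.170)
t=0.010: state=(2.378, 2.113, 6.112)
t=0.015: state=(2.366, 2.155, 6.054)
continuing one RK4 step at a time; state shown every 40 steps (Δt=0.2):
t=0.200: state=(3.190, 4.126, 4.889)
t=0.400: state=(5.787, 7.260, 7.007)
t=0.600: state=(7.243, 6.760, 12.137)
t=0.800: state=(4.770, 3.453, 11.577)
t=1.000: state=(3.308, 3.153, 8.531)
t=1.200: state=(3.837, 4.456, 6.981)
t=1.400: state=(5.468, 6.332, 8.076)
t=1.600: state=(6.365, 6.204, 10.874)
t=1.800: state=(5.131, 4.350, 10.950)
t=2.000: state=(4.115, 3.948, 9.116)
t=2.200: state=(4.399, 4.797, 8.096)
t=2.400: state=(5.387, 5.862, 8.834)
t=2.600: state=(5.808, 5.687, 10.338)
t=2.800: state=(5.115, 4.683, 10.344)
t=3.000: state=(4.538, 4.445, 9.278)
t=3.200: state=(4.735, 4.988, 8.717)
t=3.400: state=(5.311, 5.560, 9.225)
t=3.600: state=(5.485, 5.391, 10.024)
t=3.755: state=(5.190, 4.946, 10.063)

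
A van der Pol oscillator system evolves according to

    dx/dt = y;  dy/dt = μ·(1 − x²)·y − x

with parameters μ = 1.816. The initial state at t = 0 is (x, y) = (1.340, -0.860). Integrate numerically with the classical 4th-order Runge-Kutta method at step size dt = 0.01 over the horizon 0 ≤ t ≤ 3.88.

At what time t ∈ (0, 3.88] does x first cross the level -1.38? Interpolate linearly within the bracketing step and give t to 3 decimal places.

t=0.000: state=(1.340, -0.860)
step 1 (dt=0.01): k1=(-0.860, -0.097), k2=(-0.860, -0.110), k3=(-0.861, -0.110), k4=(-0.861, -0.123); state += dt/6·(k1+2k2+2k3+k4)
t=0.010: state=(1.331, -0.861)
t=0.020: state=(1.323, -0.862)
t=0.030: state=(1.314, -0.864)
continuing one RK4 step at a time; state shown every 20 steps (Δt=0.2):
t=0.200: state=(1.163, -0.928)
t=0.400: state=(0.963, -1.092)
t=0.600: state=(0.717, -1.390)
t=0.800: state=(0.392, -1.907)
t=1.000: state=(-0.067, -2.739)
t=1.200: state=(-0.710, -3.615)
t=1.380: state=(-1.358, -3.306)
next step: t=1.390: state=(-1.391, -3.239) — x has crossed -1.38
linear interpolation between t=1.380 (-1.35799) and t=1.390 (-1.39072) → t≈1.387

t = 1.387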